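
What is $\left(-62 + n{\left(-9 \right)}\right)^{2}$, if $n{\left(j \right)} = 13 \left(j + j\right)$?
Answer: $87616$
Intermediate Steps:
$n{\left(j \right)} = 26 j$ ($n{\left(j \right)} = 13 \cdot 2 j = 26 j$)
$\left(-62 + n{\left(-9 \right)}\right)^{2} = \left(-62 + 26 \left(-9\right)\right)^{2} = \left(-62 - 234\right)^{2} = \left(-296\right)^{2} = 87616$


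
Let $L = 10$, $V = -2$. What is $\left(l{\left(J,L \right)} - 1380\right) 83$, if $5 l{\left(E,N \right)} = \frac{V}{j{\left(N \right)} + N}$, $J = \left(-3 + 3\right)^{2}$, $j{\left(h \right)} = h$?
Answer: $- \frac{5727083}{50} \approx -1.1454 \cdot 10^{5}$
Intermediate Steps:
$J = 0$ ($J = 0^{2} = 0$)
$l{\left(E,N \right)} = - \frac{1}{5 N}$ ($l{\left(E,N \right)} = \frac{\frac{1}{N + N} \left(-2\right)}{5} = \frac{\frac{1}{2 N} \left(-2\right)}{5} = \frac{\left(-1\right) \frac{1}{N}}{5} = - \frac{1}{5 N}$)
$\left(l{\left(J,L \right)} - 1380\right) 83 = \left(- \frac{1}{5 \cdot 10} - 1380\right) 83 = \left(\left(- \frac{1}{5}\right) \frac{1}{10} - 1380\right) 83 = \left(- \frac{1}{50} - 1380\right) 83 = \left(- \frac{69001}{50}\right) 83 = - \frac{5727083}{50}$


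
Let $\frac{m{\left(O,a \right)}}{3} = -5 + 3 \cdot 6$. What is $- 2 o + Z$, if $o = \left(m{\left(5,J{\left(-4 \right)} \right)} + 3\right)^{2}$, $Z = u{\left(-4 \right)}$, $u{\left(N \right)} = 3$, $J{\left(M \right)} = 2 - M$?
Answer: $-3525$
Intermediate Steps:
$m{\left(O,a \right)} = 39$ ($m{\left(O,a \right)} = 3 \left(-5 + 3 \cdot 6\right) = 3 \left(-5 + 18\right) = 3 \cdot 13 = 39$)
$Z = 3$
$o = 1764$ ($o = \left(39 + 3\right)^{2} = 42^{2} = 1764$)
$- 2 o + Z = \left(-2\right) 1764 + 3 = -3528 + 3 = -3525$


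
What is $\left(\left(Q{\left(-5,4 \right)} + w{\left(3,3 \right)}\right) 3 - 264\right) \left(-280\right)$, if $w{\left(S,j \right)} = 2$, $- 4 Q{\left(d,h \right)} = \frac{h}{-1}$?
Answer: $71400$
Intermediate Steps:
$Q{\left(d,h \right)} = \frac{h}{4}$ ($Q{\left(d,h \right)} = - \frac{h \frac{1}{-1}}{4} = - \frac{h \left(-1\right)}{4} = - \frac{\left(-1\right) h}{4} = \frac{h}{4}$)
$\left(\left(Q{\left(-5,4 \right)} + w{\left(3,3 \right)}\right) 3 - 264\right) \left(-280\right) = \left(\left(\frac{1}{4} \cdot 4 + 2\right) 3 - 264\right) \left(-280\right) = \left(\left(1 + 2\right) 3 - 264\right) \left(-280\right) = \left(3 \cdot 3 - 264\right) \left(-280\right) = \left(9 - 264\right) \left(-280\right) = \left(-255\right) \left(-280\right) = 71400$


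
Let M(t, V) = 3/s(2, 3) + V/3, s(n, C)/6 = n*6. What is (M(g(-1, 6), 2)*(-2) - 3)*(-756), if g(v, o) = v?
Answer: 3339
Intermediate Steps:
s(n, C) = 36*n (s(n, C) = 6*(n*6) = 6*(6*n) = 36*n)
M(t, V) = 1/24 + V/3 (M(t, V) = 3/((36*2)) + V/3 = 3/72 + V*(⅓) = 3*(1/72) + V/3 = 1/24 + V/3)
(M(g(-1, 6), 2)*(-2) - 3)*(-756) = ((1/24 + (⅓)*2)*(-2) - 3)*(-756) = ((1/24 + ⅔)*(-2) - 3)*(-756) = ((17/24)*(-2) - 3)*(-756) = (-17/12 - 3)*(-756) = -53/12*(-756) = 3339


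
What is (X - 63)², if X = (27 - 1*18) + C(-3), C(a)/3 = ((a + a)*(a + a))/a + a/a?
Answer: 7569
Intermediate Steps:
C(a) = 3 + 12*a (C(a) = 3*(((a + a)*(a + a))/a + a/a) = 3*(((2*a)*(2*a))/a + 1) = 3*((4*a²)/a + 1) = 3*(4*a + 1) = 3*(1 + 4*a) = 3 + 12*a)
X = -24 (X = (27 - 1*18) + (3 + 12*(-3)) = (27 - 18) + (3 - 36) = 9 - 33 = -24)
(X - 63)² = (-24 - 63)² = (-87)² = 7569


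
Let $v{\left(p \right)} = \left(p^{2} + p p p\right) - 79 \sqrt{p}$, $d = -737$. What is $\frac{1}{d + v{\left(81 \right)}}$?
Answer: $\frac{1}{536554} \approx 1.8637 \cdot 10^{-6}$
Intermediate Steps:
$v{\left(p \right)} = p^{2} + p^{3} - 79 \sqrt{p}$ ($v{\left(p \right)} = \left(p^{2} + p^{2} p\right) - 79 \sqrt{p} = \left(p^{2} + p^{3}\right) - 79 \sqrt{p} = p^{2} + p^{3} - 79 \sqrt{p}$)
$\frac{1}{d + v{\left(81 \right)}} = \frac{1}{-737 + \left(81^{2} + 81^{3} - 79 \sqrt{81}\right)} = \frac{1}{-737 + \left(6561 + 531441 - 711\right)} = \frac{1}{-737 + 537291} = \frac{1}{536554}$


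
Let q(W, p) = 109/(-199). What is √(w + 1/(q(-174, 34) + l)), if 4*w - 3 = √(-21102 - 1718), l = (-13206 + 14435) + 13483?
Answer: √(25714486756607 + 17141437602482*I*√5705)/5855158 ≈ 4.3888 + 4.3025*I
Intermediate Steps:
q(W, p) = -109/199 (q(W, p) = 109*(-1/199) = -109/199)
l = 14712 (l = 1229 + 13483 = 14712)
w = ¾ + I*√5705/2 (w = ¾ + √(-21102 - 1718)/4 = ¾ + √(-22820)/4 = ¾ + (2*I*√5705)/4 = ¾ + I*√5705/2 ≈ 0.75 + 37.766*I)
√(w + 1/(q(-174, 34) + l)) = √((¾ + I*√5705/2) + 1/(-109/199 + 14712)) = √((¾ + I*√5705/2) + 1/(2927579/199)) = √((¾ + I*√5705/2) + 199/2927579) = √(8783533/11710316 + I*√5705/2)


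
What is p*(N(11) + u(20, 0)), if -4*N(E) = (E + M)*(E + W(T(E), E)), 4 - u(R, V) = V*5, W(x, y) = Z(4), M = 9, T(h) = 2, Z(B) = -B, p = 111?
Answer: -3441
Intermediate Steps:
W(x, y) = -4 (W(x, y) = -1*4 = -4)
u(R, V) = 4 - 5*V (u(R, V) = 4 - V*5 = 4 - 5*V)
N(E) = -(-4 + E)*(9 + E)/4 (N(E) = -(E + 9)*(E - 4)/4 = -(9 + E)*(-4 + E)/4 = -(-4 + E)*(9 + E)/4)
p*(N(11) + u(20, 0)) = 111*((9 - 5/4*11 - ¼*11²) + (4 - 5*0)) = 111*((9 - 55/4 - ¼*121) + (4 + 0)) = 111*((9 - 55/4 - 121/4) + 4) = 111*(-35 + 4) = 111*(-31) = -3441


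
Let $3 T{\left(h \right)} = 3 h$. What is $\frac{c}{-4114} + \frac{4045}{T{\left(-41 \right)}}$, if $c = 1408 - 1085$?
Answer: $- \frac{979669}{9922} \approx -98.737$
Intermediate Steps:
$T{\left(h \right)} = h$ ($T{\left(h \right)} = \frac{3 h}{3} = h$)
$c = 323$
$\frac{c}{-4114} + \frac{4045}{T{\left(-41 \right)}} = \frac{323}{-4114} + \frac{4045}{-41} = 323 \left(- \frac{1}{4114}\right) + 4045 \left(- \frac{1}{41}\right) = - \frac{19}{242} - \frac{4045}{41} = - \frac{979669}{9922}$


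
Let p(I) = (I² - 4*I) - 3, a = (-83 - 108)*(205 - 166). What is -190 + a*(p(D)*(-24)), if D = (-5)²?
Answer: 93320882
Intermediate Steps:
a = -7449 (a = -191*39 = -7449)
D = 25
p(I) = -3 + I² - 4*I
-190 + a*(p(D)*(-24)) = -190 - 7449*(-3 + 25² - 4*25)*(-24) = -190 - 7449*(-3 + 625 - 100)*(-24) = -190 - 3888378*(-24) = -190 - 7449*(-12528) = -190 + 93321072 = 93320882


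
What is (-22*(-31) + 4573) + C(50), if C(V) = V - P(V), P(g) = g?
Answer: 5255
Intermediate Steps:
C(V) = 0 (C(V) = V - V = 0)
(-22*(-31) + 4573) + C(50) = (-22*(-31) + 4573) + 0 = (682 + 4573) + 0 = 5255 + 0 = 5255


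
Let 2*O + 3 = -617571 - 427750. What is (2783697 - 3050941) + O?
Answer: -789906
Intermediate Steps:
O = -522662 (O = -3/2 + (-617571 - 427750)/2 = -3/2 + (1/2)*(-1045321) = -3/2 - 1045321/2 = -522662)
(2783697 - 3050941) + O = (2783697 - 3050941) - 522662 = -267244 - 522662 = -789906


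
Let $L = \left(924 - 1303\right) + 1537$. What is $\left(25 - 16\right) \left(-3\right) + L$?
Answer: $1131$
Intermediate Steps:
$L = 1158$ ($L = -379 + 1537 = 1158$)
$\left(25 - 16\right) \left(-3\right) + L = \left(25 - 16\right) \left(-3\right) + 1158 = 9 \left(-3\right) + 1158 = -27 + 1158 = 1131$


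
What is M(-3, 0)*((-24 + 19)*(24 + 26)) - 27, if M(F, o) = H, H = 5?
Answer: -1277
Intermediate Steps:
M(F, o) = 5
M(-3, 0)*((-24 + 19)*(24 + 26)) - 27 = 5*((-24 + 19)*(24 + 26)) - 27 = 5*(-5*50) - 27 = 5*(-250) - 27 = -1250 - 27 = -1277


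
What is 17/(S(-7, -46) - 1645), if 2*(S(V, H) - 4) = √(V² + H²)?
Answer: -111588/10769359 - 34*√2165/10769359 ≈ -0.010509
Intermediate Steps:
S(V, H) = 4 + √(H² + V²)/2 (S(V, H) = 4 + √(V² + H²)/2 = 4 + √(H² + V²)/2)
17/(S(-7, -46) - 1645) = 17/((4 + √((-46)² + (-7)²)/2) - 1645) = 17/((4 + √(2116 + 49)/2) - 1645) = 17/((4 + √2165/2) - 1645) = 17/(-1641 + √2165/2)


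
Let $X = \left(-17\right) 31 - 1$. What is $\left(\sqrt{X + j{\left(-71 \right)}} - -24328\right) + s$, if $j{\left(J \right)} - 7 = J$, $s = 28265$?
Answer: $52593 + 4 i \sqrt{37} \approx 52593.0 + 24.331 i$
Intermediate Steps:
$j{\left(J \right)} = 7 + J$
$X = -528$ ($X = -527 - 1 = -528$)
$\left(\sqrt{X + j{\left(-71 \right)}} - -24328\right) + s = \left(\sqrt{-528 + \left(7 - 71\right)} - -24328\right) + 28265 = \left(\sqrt{-528 - 64} + 24328\right) + 28265 = \left(\sqrt{-592} + 24328\right) + 28265 = \left(4 i \sqrt{37} + 24328\right) + 28265 = \left(24328 + 4 i \sqrt{37}\right) + 28265 = 52593 + 4 i \sqrt{37}$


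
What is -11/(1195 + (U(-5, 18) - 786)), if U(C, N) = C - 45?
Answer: -11/359 ≈ -0.030641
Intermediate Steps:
U(C, N) = -45 + C
-11/(1195 + (U(-5, 18) - 786)) = -11/(1195 + ((-45 - 5) - 786)) = -11/(1195 + (-50 - 786)) = -11/(1195 - 836) = -11/359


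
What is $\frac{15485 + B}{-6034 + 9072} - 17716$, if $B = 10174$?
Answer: $- \frac{53795549}{3038} \approx -17708.0$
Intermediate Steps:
$\frac{15485 + B}{-6034 + 9072} - 17716 = \frac{15485 + 10174}{-6034 + 9072} - 17716 = \frac{25659}{3038} - 17716 = - \frac{53795549}{3038}$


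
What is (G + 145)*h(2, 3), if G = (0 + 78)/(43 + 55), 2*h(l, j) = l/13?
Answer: 7144/637 ≈ 11.215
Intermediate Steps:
h(l, j) = l/26 (h(l, j) = (l/13)/2 = l/26)
G = 39/49 (G = 78/98 = 78*(1/98) = 39/49 ≈ 0.79592)
(G + 145)*h(2, 3) = (39/49 + 145)*((1/26)*2) = (7144/49)*(1/13) = 7144/637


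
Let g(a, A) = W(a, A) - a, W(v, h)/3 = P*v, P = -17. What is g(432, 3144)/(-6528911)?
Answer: 22464/6528911 ≈ 0.0034407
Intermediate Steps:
W(v, h) = -51*v (W(v, h) = 3*(-17*v) = -51*v)
g(a, A) = -52*a (g(a, A) = -51*a - a = -52*a)
g(432, 3144)/(-6528911) = -52*432/(-6528911) = -22464*(-1/6528911) = 22464/6528911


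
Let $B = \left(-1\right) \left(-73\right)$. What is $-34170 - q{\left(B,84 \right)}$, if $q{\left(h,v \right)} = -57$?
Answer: $-34113$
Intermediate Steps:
$B = 73$
$-34170 - q{\left(B,84 \right)} = -34170 - -57 = -34170 + 57 = -34113$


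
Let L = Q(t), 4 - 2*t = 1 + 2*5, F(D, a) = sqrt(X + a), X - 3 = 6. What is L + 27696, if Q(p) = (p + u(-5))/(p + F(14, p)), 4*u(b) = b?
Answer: 1495717/54 + 19*sqrt(22)/54 ≈ 27700.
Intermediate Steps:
X = 9 (X = 3 + 6 = 9)
F(D, a) = sqrt(9 + a)
u(b) = b/4
t = -7/2 (t = 2 - (1 + 2*5)/2 = 2 - (1 + 10)/2 = 2 - 1/2*11 = 2 - 11/2 = -7/2 ≈ -3.5000)
Q(p) = (-5/4 + p)/(p + sqrt(9 + p)) (Q(p) = (p + (1/4)*(-5))/(p + sqrt(9 + p)) = (p - 5/4)/(p + sqrt(9 + p)) = (-5/4 + p)/(p + sqrt(9 + p)))
L = -19/(4*(-7/2 + sqrt(22)/2)) (L = (-5/4 - 7/2)/(-7/2 + sqrt(9 - 7/2)) = -19/4/(-7/2 + sqrt(11/2)) = -19/4/(-7/2 + sqrt(22)/2) = -19/(4*(-7/2 + sqrt(22)/2)) ≈ 4.1133)
L + 27696 = (133/54 + 19*sqrt(22)/54) + 27696 = 1495717/54 + 19*sqrt(22)/54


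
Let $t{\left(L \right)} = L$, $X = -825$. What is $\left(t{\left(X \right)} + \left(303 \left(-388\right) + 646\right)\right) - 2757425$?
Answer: $-2875168$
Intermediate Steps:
$\left(t{\left(X \right)} + \left(303 \left(-388\right) + 646\right)\right) - 2757425 = \left(-825 + \left(303 \left(-388\right) + 646\right)\right) - 2757425 = \left(-825 + \left(-117564 + 646\right)\right) - 2757425 = \left(-825 - 116918\right) - 2757425 = -117743 - 2757425 = -2875168$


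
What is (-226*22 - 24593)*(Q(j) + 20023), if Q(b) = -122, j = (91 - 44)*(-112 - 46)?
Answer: -588373065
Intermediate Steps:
j = -7426 (j = 47*(-158) = -7426)
(-226*22 - 24593)*(Q(j) + 20023) = (-226*22 - 24593)*(-122 + 20023) = (-4972 - 24593)*19901 = -29565*19901 = -588373065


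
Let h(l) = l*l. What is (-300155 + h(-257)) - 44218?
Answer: -278324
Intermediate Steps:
h(l) = l²
(-300155 + h(-257)) - 44218 = (-300155 + (-257)²) - 44218 = (-300155 + 66049) - 44218 = -234106 - 44218 = -278324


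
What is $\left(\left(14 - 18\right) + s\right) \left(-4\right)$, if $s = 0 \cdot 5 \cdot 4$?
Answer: $16$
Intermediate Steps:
$s = 0$ ($s = 0 \cdot 4 = 0$)
$\left(\left(14 - 18\right) + s\right) \left(-4\right) = \left(\left(14 - 18\right) + 0\right) \left(-4\right) = \left(-4 + 0\right) \left(-4\right) = \left(-4\right) \left(-4\right) = 16$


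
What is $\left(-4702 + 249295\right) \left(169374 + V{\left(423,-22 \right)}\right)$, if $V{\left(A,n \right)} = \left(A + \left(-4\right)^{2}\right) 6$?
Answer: $42071952744$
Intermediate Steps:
$V{\left(A,n \right)} = 96 + 6 A$ ($V{\left(A,n \right)} = \left(A + 16\right) 6 = \left(16 + A\right) 6 = 96 + 6 A$)
$\left(-4702 + 249295\right) \left(169374 + V{\left(423,-22 \right)}\right) = \left(-4702 + 249295\right) \left(169374 + \left(96 + 6 \cdot 423\right)\right) = 244593 \left(169374 + \left(96 + 2538\right)\right) = 244593 \left(169374 + 2634\right) = 244593 \cdot 172008 = 42071952744$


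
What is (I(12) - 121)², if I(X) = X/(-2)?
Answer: 16129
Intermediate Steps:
I(X) = -X/2 (I(X) = X*(-½) = -X/2)
(I(12) - 121)² = (-½*12 - 121)² = (-6 - 121)² = (-127)² = 16129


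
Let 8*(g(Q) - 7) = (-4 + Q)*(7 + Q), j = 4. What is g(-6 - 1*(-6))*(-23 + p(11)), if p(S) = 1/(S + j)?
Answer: -1204/15 ≈ -80.267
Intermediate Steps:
p(S) = 1/(4 + S) (p(S) = 1/(S + 4) = 1/(4 + S))
g(Q) = 7 + (-4 + Q)*(7 + Q)/8 (g(Q) = 7 + ((-4 + Q)*(7 + Q))/8 = 7 + (-4 + Q)*(7 + Q)/8)
g(-6 - 1*(-6))*(-23 + p(11)) = (7/2 + (-6 - 1*(-6))²/8 + 3*(-6 - 1*(-6))/8)*(-23 + 1/(4 + 11)) = (7/2 + (-6 + 6)²/8 + 3*(-6 + 6)/8)*(-23 + 1/15) = (7/2 + (⅛)*0² + (3/8)*0)*(-23 + 1/15) = (7/2 + (⅛)*0 + 0)*(-344/15) = (7/2 + 0 + 0)*(-344/15) = (7/2)*(-344/15) = -1204/15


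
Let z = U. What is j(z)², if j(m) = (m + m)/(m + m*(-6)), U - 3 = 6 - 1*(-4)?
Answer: 4/25 ≈ 0.16000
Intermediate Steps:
U = 13 (U = 3 + (6 - 1*(-4)) = 3 + (6 + 4) = 3 + 10 = 13)
z = 13
j(m) = -⅖ (j(m) = (2*m)/(m - 6*m) = (2*m)/((-5*m)) = (2*m)*(-1/(5*m)) = -⅖)
j(z)² = (-⅖)² = 4/25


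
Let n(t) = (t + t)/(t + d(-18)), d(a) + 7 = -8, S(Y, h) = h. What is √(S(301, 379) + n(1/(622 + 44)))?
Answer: √37816645881/9989 ≈ 19.468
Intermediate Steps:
d(a) = -15 (d(a) = -7 - 8 = -15)
n(t) = 2*t/(-15 + t) (n(t) = (t + t)/(t - 15) = (2*t)/(-15 + t) = 2*t/(-15 + t))
√(S(301, 379) + n(1/(622 + 44))) = √(379 + 2/((622 + 44)*(-15 + 1/(622 + 44)))) = √(379 + 2/(666*(-15 + 1/666))) = √(379 + 2*(1/666)/(-15 + 1/666)) = √(379 + 2*(1/666)/(-9989/666)) = √(379 + 2*(1/666)*(-666/9989)) = √(379 - 2/9989) = √(3785829/9989) = √37816645881/9989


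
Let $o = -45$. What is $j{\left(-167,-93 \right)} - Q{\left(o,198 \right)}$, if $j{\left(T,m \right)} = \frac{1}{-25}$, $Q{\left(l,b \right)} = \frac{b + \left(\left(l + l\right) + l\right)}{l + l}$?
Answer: $\frac{33}{50} \approx 0.66$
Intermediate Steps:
$Q{\left(l,b \right)} = \frac{b + 3 l}{2 l}$ ($Q{\left(l,b \right)} = \frac{b + \left(2 l + l\right)}{2 l} = \left(b + 3 l\right) \frac{1}{2 l} = \frac{b + 3 l}{2 l}$)
$j{\left(T,m \right)} = - \frac{1}{25}$
$j{\left(-167,-93 \right)} - Q{\left(o,198 \right)} = - \frac{1}{25} - \frac{198 + 3 \left(-45\right)}{2 \left(-45\right)} = - \frac{1}{25} - \frac{1}{2} \left(- \frac{1}{45}\right) \left(198 - 135\right) = - \frac{1}{25} - \frac{1}{2} \left(- \frac{1}{45}\right) 63 = - \frac{1}{25} - - \frac{7}{10} = - \frac{1}{25} + \frac{7}{10} = \frac{33}{50}$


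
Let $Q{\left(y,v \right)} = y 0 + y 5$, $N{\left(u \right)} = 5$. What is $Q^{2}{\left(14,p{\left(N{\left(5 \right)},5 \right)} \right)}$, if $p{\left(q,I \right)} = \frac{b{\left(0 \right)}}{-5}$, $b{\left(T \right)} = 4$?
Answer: $4900$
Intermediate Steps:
$p{\left(q,I \right)} = - \frac{4}{5}$ ($p{\left(q,I \right)} = \frac{4}{-5} = 4 \left(- \frac{1}{5}\right) = - \frac{4}{5}$)
$Q{\left(y,v \right)} = 5 y$ ($Q{\left(y,v \right)} = 0 + 5 y = 5 y$)
$Q^{2}{\left(14,p{\left(N{\left(5 \right)},5 \right)} \right)} = \left(5 \cdot 14\right)^{2} = 70^{2} = 4900$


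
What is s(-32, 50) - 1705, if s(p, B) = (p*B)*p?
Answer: 49495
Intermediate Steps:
s(p, B) = B*p² (s(p, B) = (B*p)*p = B*p²)
s(-32, 50) - 1705 = 50*(-32)² - 1705 = 50*1024 - 1705 = 51200 - 1705 = 49495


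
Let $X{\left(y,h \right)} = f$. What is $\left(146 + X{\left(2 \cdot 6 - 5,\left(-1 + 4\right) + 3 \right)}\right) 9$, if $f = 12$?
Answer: $1422$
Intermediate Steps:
$X{\left(y,h \right)} = 12$
$\left(146 + X{\left(2 \cdot 6 - 5,\left(-1 + 4\right) + 3 \right)}\right) 9 = \left(146 + 12\right) 9 = 158 \cdot 9 = 1422$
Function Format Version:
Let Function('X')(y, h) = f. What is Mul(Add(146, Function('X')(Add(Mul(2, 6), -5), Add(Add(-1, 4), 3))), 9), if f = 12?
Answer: 1422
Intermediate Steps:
Function('X')(y, h) = 12
Mul(Add(146, Function('X')(Add(Mul(2, 6), -5), Add(Add(-1, 4), 3))), 9) = Mul(Add(146, 12), 9) = Mul(158, 9) = 1422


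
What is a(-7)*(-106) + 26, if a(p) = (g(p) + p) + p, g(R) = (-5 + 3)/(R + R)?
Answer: 10464/7 ≈ 1494.9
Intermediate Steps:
g(R) = -1/R (g(R) = -2*1/(2*R) = -1/R)
a(p) = -1/p + 2*p (a(p) = (-1/p + p) + p = (p - 1/p) + p = -1/p + 2*p)
a(-7)*(-106) + 26 = (-1/(-7) + 2*(-7))*(-106) + 26 = (-1*(-1/7) - 14)*(-106) + 26 = (1/7 - 14)*(-106) + 26 = -97/7*(-106) + 26 = 10282/7 + 26 = 10464/7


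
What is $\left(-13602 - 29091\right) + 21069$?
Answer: $-21624$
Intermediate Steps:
$\left(-13602 - 29091\right) + 21069 = -42693 + 21069 = -21624$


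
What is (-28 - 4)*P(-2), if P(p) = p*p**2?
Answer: 256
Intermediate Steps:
P(p) = p**3
(-28 - 4)*P(-2) = (-28 - 4)*(-2)**3 = -32*(-8) = 256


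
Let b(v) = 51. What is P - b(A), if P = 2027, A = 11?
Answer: 1976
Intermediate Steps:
P - b(A) = 2027 - 1*51 = 2027 - 51 = 1976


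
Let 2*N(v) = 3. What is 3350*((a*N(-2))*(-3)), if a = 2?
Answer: -30150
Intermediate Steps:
N(v) = 3/2 (N(v) = (½)*3 = 3/2)
3350*((a*N(-2))*(-3)) = 3350*((2*(3/2))*(-3)) = 3350*(3*(-3)) = 3350*(-9) = -30150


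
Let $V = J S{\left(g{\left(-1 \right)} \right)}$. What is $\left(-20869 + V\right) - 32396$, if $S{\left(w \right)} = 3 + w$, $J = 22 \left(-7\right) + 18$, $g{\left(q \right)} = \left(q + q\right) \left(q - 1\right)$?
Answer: $-54217$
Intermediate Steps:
$g{\left(q \right)} = 2 q \left(-1 + q\right)$
$J = -136$ ($J = -154 + 18 = -136$)
$V = -952$ ($V = - 136 \left(3 + 2 \left(-1\right) \left(-1 - 1\right)\right) = - 136 \left(3 + 2 \left(-1\right) \left(-2\right)\right) = - 136 \left(3 + 4\right) = \left(-136\right) 7 = -952$)
$\left(-20869 + V\right) - 32396 = \left(-20869 - 952\right) - 32396 = -21821 - 32396 = -54217$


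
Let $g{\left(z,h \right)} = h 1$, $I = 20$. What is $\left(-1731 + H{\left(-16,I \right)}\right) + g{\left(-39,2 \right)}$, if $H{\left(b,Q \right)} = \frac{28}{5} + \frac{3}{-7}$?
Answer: $- \frac{60334}{35} \approx -1723.8$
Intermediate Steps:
$H{\left(b,Q \right)} = \frac{181}{35}$ ($H{\left(b,Q \right)} = 28 \cdot \frac{1}{5} + 3 \left(- \frac{1}{7}\right) = \frac{28}{5} - \frac{3}{7} = \frac{181}{35}$)
$g{\left(z,h \right)} = h$
$\left(-1731 + H{\left(-16,I \right)}\right) + g{\left(-39,2 \right)} = \left(-1731 + \frac{181}{35}\right) + 2 = - \frac{60404}{35} + 2 = - \frac{60334}{35}$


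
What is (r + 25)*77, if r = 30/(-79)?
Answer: 149765/79 ≈ 1895.8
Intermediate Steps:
r = -30/79 (r = 30*(-1/79) = -30/79 ≈ -0.37975)
(r + 25)*77 = (-30/79 + 25)*77 = (1945/79)*77 = 149765/79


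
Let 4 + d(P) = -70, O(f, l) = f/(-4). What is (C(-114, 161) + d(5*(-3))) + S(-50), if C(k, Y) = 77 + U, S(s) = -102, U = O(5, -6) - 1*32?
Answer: -529/4 ≈ -132.25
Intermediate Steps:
O(f, l) = -f/4 (O(f, l) = f*(-¼) = -f/4)
U = -133/4 (U = -¼*5 - 1*32 = -5/4 - 32 = -133/4 ≈ -33.250)
d(P) = -74 (d(P) = -4 - 70 = -74)
C(k, Y) = 175/4 (C(k, Y) = 77 - 133/4 = 175/4)
(C(-114, 161) + d(5*(-3))) + S(-50) = (175/4 - 74) - 102 = -121/4 - 102 = -529/4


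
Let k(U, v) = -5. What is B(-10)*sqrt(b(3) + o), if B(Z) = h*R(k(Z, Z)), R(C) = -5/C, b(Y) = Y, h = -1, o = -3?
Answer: 0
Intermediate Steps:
B(Z) = -1 (B(Z) = -(-5)/(-5) = -(-5)*(-1)/5 = -1*1 = -1)
B(-10)*sqrt(b(3) + o) = -sqrt(3 - 3) = -sqrt(0) = -1*0 = 0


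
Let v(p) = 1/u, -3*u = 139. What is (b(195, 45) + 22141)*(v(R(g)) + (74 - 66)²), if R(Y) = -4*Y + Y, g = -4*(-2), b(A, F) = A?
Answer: 198634048/139 ≈ 1.4290e+6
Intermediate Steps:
u = -139/3 (u = -⅓*139 = -139/3 ≈ -46.333)
g = 8
R(Y) = -3*Y
v(p) = -3/139 (v(p) = 1/(-139/3) = -3/139)
(b(195, 45) + 22141)*(v(R(g)) + (74 - 66)²) = (195 + 22141)*(-3/139 + (74 - 66)²) = 22336*(-3/139 + 8²) = 22336*(-3/139 + 64) = 22336*(8893/139) = 198634048/139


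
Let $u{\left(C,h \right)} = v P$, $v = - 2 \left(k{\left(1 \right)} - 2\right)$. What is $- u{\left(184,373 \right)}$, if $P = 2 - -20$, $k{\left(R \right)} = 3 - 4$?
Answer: $-132$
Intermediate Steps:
$k{\left(R \right)} = -1$ ($k{\left(R \right)} = 3 - 4 = -1$)
$v = 6$ ($v = - 2 \left(-1 - 2\right) = \left(-2\right) \left(-3\right) = 6$)
$P = 22$ ($P = 2 + 20 = 22$)
$u{\left(C,h \right)} = 132$ ($u{\left(C,h \right)} = 6 \cdot 22 = 132$)
$- u{\left(184,373 \right)} = \left(-1\right) 132 = -132$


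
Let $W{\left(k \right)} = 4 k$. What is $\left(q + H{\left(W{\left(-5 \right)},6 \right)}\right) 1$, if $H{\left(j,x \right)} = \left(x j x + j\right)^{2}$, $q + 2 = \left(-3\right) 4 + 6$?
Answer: $547592$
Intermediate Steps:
$q = -8$ ($q = -2 + \left(\left(-3\right) 4 + 6\right) = -2 + \left(-12 + 6\right) = -2 - 6 = -8$)
$H{\left(j,x \right)} = \left(j + j x^{2}\right)^{2}$ ($H{\left(j,x \right)} = \left(j x x + j\right)^{2} = \left(j x^{2} + j\right)^{2} = \left(j + j x^{2}\right)^{2}$)
$\left(q + H{\left(W{\left(-5 \right)},6 \right)}\right) 1 = \left(-8 + \left(4 \left(-5\right)\right)^{2} \left(1 + 6^{2}\right)^{2}\right) 1 = \left(-8 + \left(-20\right)^{2} \left(1 + 36\right)^{2}\right) 1 = \left(-8 + 400 \cdot 37^{2}\right) 1 = \left(-8 + 400 \cdot 1369\right) 1 = \left(-8 + 547600\right) 1 = 547592 \cdot 1 = 547592$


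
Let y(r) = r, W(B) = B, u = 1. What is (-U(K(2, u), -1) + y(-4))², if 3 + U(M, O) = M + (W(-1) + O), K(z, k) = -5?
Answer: 36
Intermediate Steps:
U(M, O) = -4 + M + O (U(M, O) = -3 + (M + (-1 + O)) = -3 + (-1 + M + O) = -4 + M + O)
(-U(K(2, u), -1) + y(-4))² = (-(-4 - 5 - 1) - 4)² = (-1*(-10) - 4)² = (10 - 4)² = 6² = 36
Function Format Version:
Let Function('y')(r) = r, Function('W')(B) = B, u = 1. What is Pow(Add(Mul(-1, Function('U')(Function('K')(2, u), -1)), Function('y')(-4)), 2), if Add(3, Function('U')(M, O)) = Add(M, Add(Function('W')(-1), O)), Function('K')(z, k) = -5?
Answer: 36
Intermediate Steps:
Function('U')(M, O) = Add(-4, M, O) (Function('U')(M, O) = Add(-3, Add(M, Add(-1, O))) = Add(-3, Add(-1, M, O)) = Add(-4, M, O))
Pow(Add(Mul(-1, Function('U')(Function('K')(2, u), -1)), Function('y')(-4)), 2) = Pow(Add(Mul(-1, Add(-4, -5, -1)), -4), 2) = Pow(Add(Mul(-1, -10), -4), 2) = Pow(Add(10, -4), 2) = Pow(6, 2) = 36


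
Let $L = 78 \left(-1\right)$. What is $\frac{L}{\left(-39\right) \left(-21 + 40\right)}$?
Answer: $\frac{2}{19} \approx 0.10526$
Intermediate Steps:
$L = -78$
$\frac{L}{\left(-39\right) \left(-21 + 40\right)} = - \frac{78}{\left(-39\right) \left(-21 + 40\right)} = - \frac{78}{\left(-39\right) 19} = - \frac{78}{-741} = \left(-78\right) \left(- \frac{1}{741}\right) = \frac{2}{19}$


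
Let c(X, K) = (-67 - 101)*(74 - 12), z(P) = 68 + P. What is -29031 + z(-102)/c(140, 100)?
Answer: -151193431/5208 ≈ -29031.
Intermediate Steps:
c(X, K) = -10416 (c(X, K) = -168*62 = -10416)
-29031 + z(-102)/c(140, 100) = -29031 + (68 - 102)/(-10416) = -29031 - 34*(-1/10416) = -29031 + 17/5208 = -151193431/5208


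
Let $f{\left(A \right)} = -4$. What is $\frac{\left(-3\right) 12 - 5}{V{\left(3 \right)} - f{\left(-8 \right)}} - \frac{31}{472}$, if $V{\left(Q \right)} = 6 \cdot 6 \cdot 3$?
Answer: $- \frac{2853}{6608} \approx -0.43175$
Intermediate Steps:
$V{\left(Q \right)} = 108$ ($V{\left(Q \right)} = 36 \cdot 3 = 108$)
$\frac{\left(-3\right) 12 - 5}{V{\left(3 \right)} - f{\left(-8 \right)}} - \frac{31}{472} = \frac{\left(-3\right) 12 - 5}{108 - -4} - \frac{31}{472} = \frac{-36 - 5}{108 + 4} - \frac{31}{472} = - \frac{41}{112} - \frac{31}{472} = - \frac{2853}{6608}$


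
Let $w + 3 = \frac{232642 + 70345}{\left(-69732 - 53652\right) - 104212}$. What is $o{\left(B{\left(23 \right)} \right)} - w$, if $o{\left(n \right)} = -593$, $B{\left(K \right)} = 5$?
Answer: $- \frac{133978653}{227596} \approx -588.67$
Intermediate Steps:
$w = - \frac{985775}{227596}$ ($w = -3 + \frac{232642 + 70345}{\left(-69732 - 53652\right) - 104212} = -3 + \frac{302987}{\left(-69732 - 53652\right) - 104212} = -3 + \frac{302987}{-123384 - 104212} = -3 + \frac{302987}{-227596} = -3 + 302987 \left(- \frac{1}{227596}\right) = -3 - \frac{302987}{227596} = - \frac{985775}{227596} \approx -4.3312$)
$o{\left(B{\left(23 \right)} \right)} - w = -593 - - \frac{985775}{227596} = -593 + \frac{985775}{227596} = - \frac{133978653}{227596}$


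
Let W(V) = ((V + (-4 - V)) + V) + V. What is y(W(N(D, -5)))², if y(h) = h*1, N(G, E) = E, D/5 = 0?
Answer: 196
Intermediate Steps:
D = 0 (D = 5*0 = 0)
W(V) = -4 + 2*V (W(V) = (-4 + V) + V = -4 + 2*V)
y(h) = h
y(W(N(D, -5)))² = (-4 + 2*(-5))² = (-4 - 10)² = (-14)² = 196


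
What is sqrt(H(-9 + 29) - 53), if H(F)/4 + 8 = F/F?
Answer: 9*I ≈ 9.0*I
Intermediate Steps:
H(F) = -28 (H(F) = -32 + 4*(F/F) = -32 + 4*1 = -32 + 4 = -28)
sqrt(H(-9 + 29) - 53) = sqrt(-28 - 53) = sqrt(-81) = 9*I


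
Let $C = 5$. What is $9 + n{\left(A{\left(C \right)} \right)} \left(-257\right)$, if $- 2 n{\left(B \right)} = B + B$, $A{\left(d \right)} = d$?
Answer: $1294$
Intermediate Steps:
$n{\left(B \right)} = - B$ ($n{\left(B \right)} = - \frac{B + B}{2} = - \frac{2 B}{2} = - B$)
$9 + n{\left(A{\left(C \right)} \right)} \left(-257\right) = 9 + \left(-1\right) 5 \left(-257\right) = 9 - -1285 = 9 + 1285 = 1294$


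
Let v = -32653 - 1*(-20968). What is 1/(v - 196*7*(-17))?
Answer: 1/11639 ≈ 8.5918e-5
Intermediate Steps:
v = -11685 (v = -32653 + 20968 = -11685)
1/(v - 196*7*(-17)) = 1/(-11685 - 196*7*(-17)) = 1/(-11685 - 1372*(-17)) = 1/(-11685 + 23324) = 1/11639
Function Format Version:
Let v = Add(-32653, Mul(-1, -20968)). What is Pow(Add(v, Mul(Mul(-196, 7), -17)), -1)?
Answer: Rational(1, 11639) ≈ 8.5918e-5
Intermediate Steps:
v = -11685 (v = Add(-32653, 20968) = -11685)
Pow(Add(v, Mul(Mul(-196, 7), -17)), -1) = Pow(Add(-11685, Mul(Mul(-196, 7), -17)), -1) = Pow(Add(-11685, Mul(-1372, -17)), -1) = Pow(Add(-11685, 23324), -1) = Pow(11639, -1) = Rational(1, 11639)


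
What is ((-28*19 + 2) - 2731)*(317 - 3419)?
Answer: 10115622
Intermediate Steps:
((-28*19 + 2) - 2731)*(317 - 3419) = ((-532 + 2) - 2731)*(-3102) = (-530 - 2731)*(-3102) = -3261*(-3102) = 10115622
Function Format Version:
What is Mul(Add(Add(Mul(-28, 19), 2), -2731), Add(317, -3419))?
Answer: 10115622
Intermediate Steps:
Mul(Add(Add(Mul(-28, 19), 2), -2731), Add(317, -3419)) = Mul(Add(Add(-532, 2), -2731), -3102) = Mul(Add(-530, -2731), -3102) = Mul(-3261, -3102) = 10115622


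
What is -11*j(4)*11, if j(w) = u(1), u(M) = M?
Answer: -121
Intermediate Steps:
j(w) = 1
-11*j(4)*11 = -11*1*11 = -11*11 = -121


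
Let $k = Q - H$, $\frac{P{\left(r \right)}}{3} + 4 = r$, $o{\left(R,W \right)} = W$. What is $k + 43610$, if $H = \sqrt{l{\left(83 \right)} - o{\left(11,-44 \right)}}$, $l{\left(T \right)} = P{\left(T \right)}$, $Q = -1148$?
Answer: $42462 - \sqrt{281} \approx 42445.0$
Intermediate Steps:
$P{\left(r \right)} = -12 + 3 r$
$l{\left(T \right)} = -12 + 3 T$
$H = \sqrt{281}$ ($H = \sqrt{\left(-12 + 3 \cdot 83\right) - -44} = \sqrt{\left(-12 + 249\right) + 44} = \sqrt{237 + 44} = \sqrt{281} \approx 16.763$)
$k = -1148 - \sqrt{281} \approx -1164.8$
$k + 43610 = \left(-1148 - \sqrt{281}\right) + 43610 = 42462 - \sqrt{281}$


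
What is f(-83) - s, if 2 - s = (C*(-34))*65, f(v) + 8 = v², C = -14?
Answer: 37819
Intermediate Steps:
f(v) = -8 + v²
s = -30938 (s = 2 - (-14*(-34))*65 = 2 - 476*65 = 2 - 1*30940 = 2 - 30940 = -30938)
f(-83) - s = (-8 + (-83)²) - 1*(-30938) = (-8 + 6889) + 30938 = 6881 + 30938 = 37819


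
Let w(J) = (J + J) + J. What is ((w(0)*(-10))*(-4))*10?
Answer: 0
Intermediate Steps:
w(J) = 3*J (w(J) = 2*J + J = 3*J)
((w(0)*(-10))*(-4))*10 = (((3*0)*(-10))*(-4))*10 = ((0*(-10))*(-4))*10 = (0*(-4))*10 = 0*10 = 0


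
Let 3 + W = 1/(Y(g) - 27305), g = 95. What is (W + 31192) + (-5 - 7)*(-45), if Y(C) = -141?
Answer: 870834133/27446 ≈ 31729.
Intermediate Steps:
W = -82339/27446 (W = -3 + 1/(-141 - 27305) = -3 + 1/(-27446) = -3 - 1/27446 = -82339/27446 ≈ -3.0000)
(W + 31192) + (-5 - 7)*(-45) = (-82339/27446 + 31192) + (-5 - 7)*(-45) = 856013293/27446 - 12*(-45) = 856013293/27446 + 540 = 870834133/27446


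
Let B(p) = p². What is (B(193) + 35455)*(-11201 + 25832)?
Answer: 1063732224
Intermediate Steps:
(B(193) + 35455)*(-11201 + 25832) = (193² + 35455)*(-11201 + 25832) = (37249 + 35455)*14631 = 72704*14631 = 1063732224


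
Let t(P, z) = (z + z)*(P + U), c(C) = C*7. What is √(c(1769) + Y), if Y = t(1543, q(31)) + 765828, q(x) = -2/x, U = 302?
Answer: √747631991/31 ≈ 882.03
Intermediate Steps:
c(C) = 7*C
t(P, z) = 2*z*(302 + P) (t(P, z) = (z + z)*(P + 302) = (2*z)*(302 + P) = 2*z*(302 + P))
Y = 23733288/31 (Y = 2*(-2/31)*(302 + 1543) + 765828 = 2*(-2*1/31)*1845 + 765828 = 2*(-2/31)*1845 + 765828 = -7380/31 + 765828 = 23733288/31 ≈ 7.6559e+5)
√(c(1769) + Y) = √(7*1769 + 23733288/31) = √(12383 + 23733288/31) = √(24117161/31) = √747631991/31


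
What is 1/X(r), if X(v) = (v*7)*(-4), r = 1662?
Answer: -1/46536 ≈ -2.1489e-5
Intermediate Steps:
X(v) = -28*v (X(v) = (7*v)*(-4) = -28*v)
1/X(r) = 1/(-28*1662) = 1/(-46536) = -1/46536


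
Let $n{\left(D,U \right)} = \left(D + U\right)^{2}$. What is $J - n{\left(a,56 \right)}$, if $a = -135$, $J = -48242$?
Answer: $-54483$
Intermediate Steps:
$J - n{\left(a,56 \right)} = -48242 - \left(-135 + 56\right)^{2} = -48242 - \left(-79\right)^{2} = -48242 - 6241 = -54483$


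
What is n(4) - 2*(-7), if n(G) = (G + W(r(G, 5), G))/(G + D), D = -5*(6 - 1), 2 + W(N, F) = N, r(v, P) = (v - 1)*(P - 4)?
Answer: 289/21 ≈ 13.762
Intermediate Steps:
r(v, P) = (-1 + v)*(-4 + P)
W(N, F) = -2 + N
D = -25 (D = -5*5 = -25)
n(G) = (-3 + 2*G)/(-25 + G) (n(G) = (G + (-2 + (4 - 1*5 - 4*G + 5*G)))/(G - 25) = (G + (-2 + (4 - 5 - 4*G + 5*G)))/(-25 + G) = (G + (-2 + (-1 + G)))/(-25 + G) = (G + (-3 + G))/(-25 + G) = (-3 + 2*G)/(-25 + G))
n(4) - 2*(-7) = (-3 + 2*4)/(-25 + 4) - 2*(-7) = (-3 + 8)/(-21) + 14 = -1/21*5 + 14 = -5/21 + 14 = 289/21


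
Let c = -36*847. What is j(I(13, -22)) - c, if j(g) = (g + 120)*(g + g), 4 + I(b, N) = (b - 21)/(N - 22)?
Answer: 3582180/121 ≈ 29605.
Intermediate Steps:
I(b, N) = -4 + (-21 + b)/(-22 + N) (I(b, N) = -4 + (b - 21)/(N - 22) = -4 + (-21 + b)/(-22 + N))
j(g) = 2*g*(120 + g) (j(g) = (120 + g)*(2*g) = 2*g*(120 + g))
c = -30492
j(I(13, -22)) - c = 2*((67 + 13 - 4*(-22))/(-22 - 22))*(120 + (67 + 13 - 4*(-22))/(-22 - 22)) - 1*(-30492) = 2*((67 + 13 + 88)/(-44))*(120 + (67 + 13 + 88)/(-44)) + 30492 = 2*(-1/44*168)*(120 - 1/44*168) + 30492 = 2*(-42/11)*(120 - 42/11) + 30492 = 2*(-42/11)*(1278/11) + 30492 = -107352/121 + 30492 = 3582180/121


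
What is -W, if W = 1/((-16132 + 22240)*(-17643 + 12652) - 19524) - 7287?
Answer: 222286670425/30504552 ≈ 7287.0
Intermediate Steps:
W = -222286670425/30504552 (W = 1/(6108*(-4991) - 19524) - 7287 = 1/(-30485028 - 19524) - 7287 = 1/(-30504552) - 7287 = -1/30504552 - 7287 = -222286670425/30504552 ≈ -7287.0)
-W = -1*(-222286670425/30504552) = 222286670425/30504552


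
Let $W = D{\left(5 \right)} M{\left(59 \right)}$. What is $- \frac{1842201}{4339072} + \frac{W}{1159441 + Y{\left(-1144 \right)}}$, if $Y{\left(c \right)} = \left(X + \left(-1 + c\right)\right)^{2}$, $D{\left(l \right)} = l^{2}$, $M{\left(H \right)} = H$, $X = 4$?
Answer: $- \frac{2263924859261}{5339926686592} \approx -0.42396$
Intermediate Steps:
$Y{\left(c \right)} = \left(3 + c\right)^{2}$ ($Y{\left(c \right)} = \left(4 + \left(-1 + c\right)\right)^{2} = \left(3 + c\right)^{2}$)
$W = 1475$ ($W = 5^{2} \cdot 59 = 25 \cdot 59 = 1475$)
$- \frac{1842201}{4339072} + \frac{W}{1159441 + Y{\left(-1144 \right)}} = - \frac{1842201}{4339072} + \frac{1475}{1159441 + \left(3 - 1144\right)^{2}} = \left(-1842201\right) \frac{1}{4339072} + \frac{1475}{1159441 + \left(-1141\right)^{2}} = - \frac{1842201}{4339072} + \frac{1475}{1159441 + 1301881} = - \frac{1842201}{4339072} + \frac{1475}{2461322} = - \frac{2263924859261}{5339926686592}$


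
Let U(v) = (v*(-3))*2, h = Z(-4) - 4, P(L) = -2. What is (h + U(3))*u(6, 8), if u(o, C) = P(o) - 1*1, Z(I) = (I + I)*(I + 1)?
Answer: -6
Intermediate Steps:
Z(I) = 2*I*(1 + I) (Z(I) = (2*I)*(1 + I) = 2*I*(1 + I))
h = 20 (h = 2*(-4)*(1 - 4) - 4 = 2*(-4)*(-3) - 4 = 24 - 4 = 20)
U(v) = -6*v (U(v) = -3*v*2 = -6*v)
u(o, C) = -3 (u(o, C) = -2 - 1*1 = -2 - 1 = -3)
(h + U(3))*u(6, 8) = (20 - 6*3)*(-3) = (20 - 18)*(-3) = 2*(-3) = -6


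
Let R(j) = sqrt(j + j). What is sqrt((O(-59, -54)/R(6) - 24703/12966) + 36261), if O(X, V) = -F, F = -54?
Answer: sqrt(6095775894618 + 1513054404*sqrt(3))/12966 ≈ 190.46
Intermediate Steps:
O(X, V) = 54 (O(X, V) = -1*(-54) = 54)
R(j) = sqrt(2)*sqrt(j) (R(j) = sqrt(2*j) = sqrt(2)*sqrt(j))
sqrt((O(-59, -54)/R(6) - 24703/12966) + 36261) = sqrt((54/((sqrt(2)*sqrt(6))) - 24703/12966) + 36261) = sqrt((54/((2*sqrt(3))) - 24703*1/12966) + 36261) = sqrt((54*(sqrt(3)/6) - 24703/12966) + 36261) = sqrt((9*sqrt(3) - 24703/12966) + 36261) = sqrt((-24703/12966 + 9*sqrt(3)) + 36261) = sqrt(470135423/12966 + 9*sqrt(3))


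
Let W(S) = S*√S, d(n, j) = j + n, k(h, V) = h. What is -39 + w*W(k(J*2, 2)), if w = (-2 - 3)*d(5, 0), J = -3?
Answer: -39 + 150*I*√6 ≈ -39.0 + 367.42*I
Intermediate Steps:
W(S) = S^(3/2)
w = -25 (w = (-2 - 3)*(0 + 5) = -5*5 = -25)
-39 + w*W(k(J*2, 2)) = -39 - 25*(-6*I*√6) = -39 - (-150)*I*√6 = -39 + 150*I*√6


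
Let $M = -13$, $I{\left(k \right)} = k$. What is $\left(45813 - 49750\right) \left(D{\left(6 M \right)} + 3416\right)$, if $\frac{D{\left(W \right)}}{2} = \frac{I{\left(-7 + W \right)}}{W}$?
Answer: $- \frac{524837533}{39} \approx -1.3457 \cdot 10^{7}$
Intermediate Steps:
$D{\left(W \right)} = \frac{2 \left(-7 + W\right)}{W}$ ($D{\left(W \right)} = 2 \frac{-7 + W}{W} = \frac{2 \left(-7 + W\right)}{W}$)
$\left(45813 - 49750\right) \left(D{\left(6 M \right)} + 3416\right) = \left(45813 - 49750\right) \left(\left(2 - \frac{14}{6 \left(-13\right)}\right) + 3416\right) = - 3937 \left(\left(2 - \frac{14}{-78}\right) + 3416\right) = - 3937 \left(\left(2 - - \frac{7}{39}\right) + 3416\right) = - 3937 \left(\left(2 + \frac{7}{39}\right) + 3416\right) = - 3937 \left(\frac{85}{39} + 3416\right) = \left(-3937\right) \frac{133309}{39} = - \frac{524837533}{39}$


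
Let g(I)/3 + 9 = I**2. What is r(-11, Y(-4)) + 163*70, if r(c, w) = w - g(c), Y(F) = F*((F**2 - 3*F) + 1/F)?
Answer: 10963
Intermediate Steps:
g(I) = -27 + 3*I**2
Y(F) = F*(1/F + F**2 - 3*F)
r(c, w) = 27 + w - 3*c**2 (r(c, w) = w - (-27 + 3*c**2) = w + (27 - 3*c**2) = 27 + w - 3*c**2)
r(-11, Y(-4)) + 163*70 = (27 + (1 + (-4)**3 - 3*(-4)**2) - 3*(-11)**2) + 163*70 = (27 + (1 - 64 - 3*16) - 3*121) + 11410 = (27 + (1 - 64 - 48) - 363) + 11410 = (27 - 111 - 363) + 11410 = -447 + 11410 = 10963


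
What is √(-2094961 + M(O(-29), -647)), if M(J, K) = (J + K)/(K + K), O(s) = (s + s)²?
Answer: 3*I*√389764625866/1294 ≈ 1447.4*I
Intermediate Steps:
O(s) = 4*s² (O(s) = (2*s)² = 4*s²)
M(J, K) = (J + K)/(2*K) (M(J, K) = (J + K)/((2*K)) = (J + K)*(1/(2*K)) = (J + K)/(2*K))
√(-2094961 + M(O(-29), -647)) = √(-2094961 + (½)*(4*(-29)² - 647)/(-647)) = √(-2094961 + (½)*(-1/647)*(4*841 - 647)) = √(-2094961 + (½)*(-1/647)*(3364 - 647)) = √(-2094961 + (½)*(-1/647)*2717) = √(-2094961 - 2717/1294) = √(-2710882251/1294) = 3*I*√389764625866/1294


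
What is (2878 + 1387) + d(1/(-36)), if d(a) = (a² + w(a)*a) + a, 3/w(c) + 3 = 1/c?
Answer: 71856301/16848 ≈ 4265.0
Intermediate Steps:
w(c) = 3/(-3 + 1/c)
d(a) = a + a² - 3*a²/(-1 + 3*a) (d(a) = (a² + (-3*a/(-1 + 3*a))*a) + a = (a² - 3*a²/(-1 + 3*a)) + a = a + a² - 3*a²/(-1 + 3*a))
(2878 + 1387) + d(1/(-36)) = (2878 + 1387) + (-1 - 1/(-36) + 3*(1/(-36))²)/((-36)*(-1 + 3/(-36))) = 4265 - (-1 - 1*(-1/36) + 3*(-1/36)²)/(36*(-1 + 3*(-1/36))) = 4265 - (-1 + 1/36 + 3*(1/1296))/(36*(-1 - 1/12)) = 4265 - (-1 + 1/36 + 1/432)/(36*(-13/12)) = 4265 - 1/36*(-12/13)*(-419/432) = 4265 - 419/16848 = 71856301/16848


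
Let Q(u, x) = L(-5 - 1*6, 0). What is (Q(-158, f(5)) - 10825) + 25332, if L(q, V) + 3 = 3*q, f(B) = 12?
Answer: 14471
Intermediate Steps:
L(q, V) = -3 + 3*q
Q(u, x) = -36 (Q(u, x) = -3 + 3*(-5 - 1*6) = -3 + 3*(-5 - 6) = -3 + 3*(-11) = -3 - 33 = -36)
(Q(-158, f(5)) - 10825) + 25332 = (-36 - 10825) + 25332 = -10861 + 25332 = 14471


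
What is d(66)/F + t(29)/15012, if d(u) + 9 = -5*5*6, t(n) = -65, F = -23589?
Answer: 94847/39346452 ≈ 0.0024106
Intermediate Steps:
d(u) = -159 (d(u) = -9 - 5*5*6 = -9 - 25*6 = -9 - 150 = -159)
d(66)/F + t(29)/15012 = -159/(-23589) - 65/15012 = -159*(-1/23589) - 65*1/15012 = 53/7863 - 65/15012 = 94847/39346452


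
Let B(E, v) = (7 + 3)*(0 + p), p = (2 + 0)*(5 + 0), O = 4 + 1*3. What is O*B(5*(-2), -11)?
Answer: 700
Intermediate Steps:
O = 7 (O = 4 + 3 = 7)
p = 10 (p = 2*5 = 10)
B(E, v) = 100 (B(E, v) = (7 + 3)*(0 + 10) = 10*10 = 100)
O*B(5*(-2), -11) = 7*100 = 700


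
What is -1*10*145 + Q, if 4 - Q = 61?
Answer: -1507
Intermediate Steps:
Q = -57 (Q = 4 - 1*61 = 4 - 61 = -57)
-1*10*145 + Q = -1*10*145 - 57 = -10*145 - 57 = -1450 - 57 = -1507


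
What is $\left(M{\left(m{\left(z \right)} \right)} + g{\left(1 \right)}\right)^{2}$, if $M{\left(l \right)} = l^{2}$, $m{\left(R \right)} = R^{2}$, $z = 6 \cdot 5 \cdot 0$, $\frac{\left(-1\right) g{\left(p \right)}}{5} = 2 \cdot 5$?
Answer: $2500$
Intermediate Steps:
$g{\left(p \right)} = -50$ ($g{\left(p \right)} = - 5 \cdot 2 \cdot 5 = \left(-5\right) 10 = -50$)
$z = 0$ ($z = 30 \cdot 0 = 0$)
$\left(M{\left(m{\left(z \right)} \right)} + g{\left(1 \right)}\right)^{2} = \left(\left(0^{2}\right)^{2} - 50\right)^{2} = \left(0^{2} - 50\right)^{2} = \left(0 - 50\right)^{2} = \left(-50\right)^{2} = 2500$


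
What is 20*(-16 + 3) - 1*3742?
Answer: -4002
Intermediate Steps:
20*(-16 + 3) - 1*3742 = 20*(-13) - 3742 = -260 - 3742 = -4002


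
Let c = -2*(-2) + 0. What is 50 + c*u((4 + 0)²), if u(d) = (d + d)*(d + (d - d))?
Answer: 2098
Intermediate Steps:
u(d) = 2*d² (u(d) = (2*d)*(d + 0) = (2*d)*d = 2*d²)
c = 4 (c = 4 + 0 = 4)
50 + c*u((4 + 0)²) = 50 + 4*(2*((4 + 0)²)²) = 50 + 4*(2*(4²)²) = 50 + 4*(2*16²) = 50 + 4*(2*256) = 50 + 4*512 = 50 + 2048 = 2098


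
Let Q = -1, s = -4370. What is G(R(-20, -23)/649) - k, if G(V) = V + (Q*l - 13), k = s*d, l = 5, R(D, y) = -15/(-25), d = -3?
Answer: -42600357/3245 ≈ -13128.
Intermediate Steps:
R(D, y) = ⅗ (R(D, y) = -15*(-1/25) = ⅗)
k = 13110 (k = -4370*(-3) = 13110)
G(V) = -18 + V (G(V) = V + (-1*5 - 13) = V + (-5 - 13) = V - 18 = -18 + V)
G(R(-20, -23)/649) - k = (-18 + (⅗)/649) - 1*13110 = (-18 + (⅗)*(1/649)) - 13110 = (-18 + 3/3245) - 13110 = -58407/3245 - 13110 = -42600357/3245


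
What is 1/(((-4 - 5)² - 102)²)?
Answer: 1/441 ≈ 0.0022676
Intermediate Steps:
1/(((-4 - 5)² - 102)²) = 1/(((-9)² - 102)²) = 1/((81 - 102)²) = 1/((-21)²) = 1/441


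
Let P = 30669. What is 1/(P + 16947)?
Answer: 1/47616 ≈ 2.1001e-5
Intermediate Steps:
1/(P + 16947) = 1/(30669 + 16947) = 1/47616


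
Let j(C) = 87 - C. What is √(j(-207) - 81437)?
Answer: I*√81143 ≈ 284.86*I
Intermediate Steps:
√(j(-207) - 81437) = √((87 - 1*(-207)) - 81437) = √((87 + 207) - 81437) = √(294 - 81437) = √(-81143) = I*√81143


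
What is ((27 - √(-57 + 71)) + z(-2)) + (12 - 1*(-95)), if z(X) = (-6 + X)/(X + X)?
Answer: 136 - √14 ≈ 132.26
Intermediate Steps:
z(X) = (-6 + X)/(2*X) (z(X) = (-6 + X)/((2*X)) = (-6 + X)*(1/(2*X)) = (-6 + X)/(2*X))
((27 - √(-57 + 71)) + z(-2)) + (12 - 1*(-95)) = ((27 - √(-57 + 71)) + (½)*(-6 - 2)/(-2)) + (12 - 1*(-95)) = ((27 - √14) + (½)*(-½)*(-8)) + (12 + 95) = ((27 - √14) + 2) + 107 = (29 - √14) + 107 = 136 - √14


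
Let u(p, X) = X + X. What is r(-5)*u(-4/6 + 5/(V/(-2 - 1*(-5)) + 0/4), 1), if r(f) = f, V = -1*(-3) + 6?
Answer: -10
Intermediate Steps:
V = 9 (V = 3 + 6 = 9)
u(p, X) = 2*X
r(-5)*u(-4/6 + 5/(V/(-2 - 1*(-5)) + 0/4), 1) = -10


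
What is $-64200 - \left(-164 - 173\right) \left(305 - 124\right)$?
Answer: $-3203$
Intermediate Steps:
$-64200 - \left(-164 - 173\right) \left(305 - 124\right) = -64200 - \left(-337\right) 181 = -64200 - -60997 = -64200 + 60997 = -3203$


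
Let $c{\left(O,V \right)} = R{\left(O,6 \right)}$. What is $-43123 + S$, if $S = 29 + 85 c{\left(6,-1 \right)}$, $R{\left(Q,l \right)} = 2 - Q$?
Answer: $-43434$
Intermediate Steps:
$c{\left(O,V \right)} = 2 - O$
$S = -311$ ($S = 29 + 85 \left(2 - 6\right) = 29 + 85 \left(-4\right) = 29 - 340 = -311$)
$-43123 + S = -43123 - 311 = -43434$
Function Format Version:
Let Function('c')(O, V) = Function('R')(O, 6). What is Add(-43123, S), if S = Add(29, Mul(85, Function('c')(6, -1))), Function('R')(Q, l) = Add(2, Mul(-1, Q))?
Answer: -43434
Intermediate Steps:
Function('c')(O, V) = Add(2, Mul(-1, O))
S = -311 (S = Add(29, Mul(85, Add(2, Mul(-1, 6)))) = Add(29, Mul(85, Add(2, -6))) = Add(29, Mul(85, -4)) = Add(29, -340) = -311)
Add(-43123, S) = Add(-43123, -311) = -43434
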